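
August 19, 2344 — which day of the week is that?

Doomsday rule: the anchor day for the 2300s is Wednesday. For year 44: 44÷12 = 3 r 8, and 8÷4 = 2, so 3+8+2 = 13.
Wednesday + 13 ≡ Tuesday — that's 2344's doomsday.
In August the doomsday date is Aug 8.
Aug 19 is 11 days after Aug 8; 11 mod 7 = 4, so Tuesday + 4 = Saturday.

Saturday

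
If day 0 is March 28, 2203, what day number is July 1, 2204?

461

Mar 28, 2203 → Mar 28, 2204: 366 days (Feb 29, 2204 is in that span).
Mar 28, 2204 → Apr 28, 2204: 31 days (March has 31).
Apr 28, 2204 → May 28, 2204: 30 days (April has 30).
May 28, 2204 → Jun 28, 2204: 31 days (May has 31).
Jun 28, 2204 → Jul 1, 2204: 3 days.
Total: 461 days.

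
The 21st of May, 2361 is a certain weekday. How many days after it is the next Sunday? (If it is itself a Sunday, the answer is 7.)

May 21, 2361 is a Sunday.
From Sunday to the next Sunday is 7 days.

7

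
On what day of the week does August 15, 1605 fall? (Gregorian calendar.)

Monday

Doomsday rule: the anchor day for the 1600s is Tuesday. For year 05: 5÷12 = 0 r 5, and 5÷4 = 1, so 0+5+1 = 6.
Tuesday + 6 ≡ Monday — that's 1605's doomsday.
In August the doomsday date is Aug 8.
Aug 15 is 7 days after Aug 8; 7 mod 7 = 0, so Monday + 0 = Monday.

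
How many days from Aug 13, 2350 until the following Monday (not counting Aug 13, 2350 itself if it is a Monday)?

Aug 13, 2350 is a Sunday.
From Sunday to the next Monday is 1 day.

1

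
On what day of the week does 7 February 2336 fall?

Doomsday rule: the anchor day for the 2300s is Wednesday. For year 36: 36÷12 = 3 r 0, and 0÷4 = 0, so 3+0+0 = 3.
Wednesday + 3 ≡ Saturday — that's 2336's doomsday.
In February the doomsday date is Feb 29 (2336 is a leap year (divisible by 4)).
Feb 7 is 22 days before Feb 29; 22 mod 7 = 1, so Saturday − 1 = Friday.

Friday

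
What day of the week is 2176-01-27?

January 1, 2176 is a Monday.
Jan 1, 2176 → Jan 27, 2176: 26 days.
Total: 26 days.
26 mod 7 = 5, so Monday + 5 = Saturday.

Saturday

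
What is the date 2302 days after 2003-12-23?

+366 (one year; includes Feb 29, 2004) → Dec 23, 2004 (1936 left).
+365 (one year) → Dec 23, 2005 (1571 left).
+365 (one year) → Dec 23, 2006 (1206 left).
+365 (one year) → Dec 23, 2007 (841 left).
+366 (one year; includes Feb 29, 2008) → Dec 23, 2008 (475 left).
+365 (one year) → Dec 23, 2009 (110 left).
Dec has 31 days: +9 → Jan 1, 2010 (101 left).
Jan has 31 days: +31 → Feb 1, 2010 (70 left).
Feb has 28 days: +28 → Mar 1, 2010 (42 left).
Mar has 31 days: +31 → Apr 1, 2010 (11 left).
+11 → Apr 12, 2010.

April 12, 2010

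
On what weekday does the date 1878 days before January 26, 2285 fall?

First find the weekday of Jan 26, 2285. Doomsday rule: the anchor day for the 2200s is Friday. For year 85: 85÷12 = 7 r 1, and 1÷4 = 0, so 7+1+0 = 8.
Friday + 8 ≡ Saturday — that's 2285's doomsday.
In January the doomsday date is Jan 3 (2285 is not a leap year).
Jan 26 is 23 days after Jan 3; 23 mod 7 = 2, so Saturday + 2 = Monday.
1878 mod 7 = 2, so 1878 days before a Monday is Monday − 2 = Saturday.

Saturday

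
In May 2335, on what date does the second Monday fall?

May 13, 2335

May 1, 2335 is a Wednesday.
The first Monday is therefore May 6 (5 days later).
The second Monday is 6 + 1×7 = May 13.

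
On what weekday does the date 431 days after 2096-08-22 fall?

Aug 22, 2096 is a Wednesday.
431 mod 7 = 4, so 431 days after a Wednesday is Wednesday + 4 = Sunday.

Sunday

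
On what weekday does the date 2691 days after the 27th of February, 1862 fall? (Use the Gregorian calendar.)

First find the weekday of Feb 27, 1862. Doomsday rule: the anchor day for the 1800s is Friday. For year 62: 62÷12 = 5 r 2, and 2÷4 = 0, so 5+2+0 = 7.
Friday + 7 ≡ Friday — that's 1862's doomsday.
In February the doomsday date is Feb 28 (1862 is not a leap year).
Feb 27 is 1 day before Feb 28; 1 mod 7 = 1, so Friday − 1 = Thursday.
2691 mod 7 = 3, so 2691 days after a Thursday is Thursday + 3 = Sunday.

Sunday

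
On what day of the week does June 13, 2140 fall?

Monday

Doomsday rule: the anchor day for the 2100s is Sunday. For year 40: 40÷12 = 3 r 4, and 4÷4 = 1, so 3+4+1 = 8.
Sunday + 8 ≡ Monday — that's 2140's doomsday.
In June the doomsday date is Jun 6.
Jun 13 is 7 days after Jun 6; 7 mod 7 = 0, so Monday + 0 = Monday.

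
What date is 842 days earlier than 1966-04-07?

December 17, 1963

−365 (one year) → Apr 7, 1965 (477 left).
−365 (one year) → Apr 7, 1964 (112 left).
−7 → Mar 31, 1964 (end of Mar, 31 days; 105 left).
−31 → Feb 29, 1964 (end of Feb, 29 days; 74 left).
−29 → Jan 31, 1964 (end of Jan, 31 days; 45 left).
−31 → Dec 31, 1963 (end of Dec, 31 days; 14 left).
−14 → Dec 17, 1963.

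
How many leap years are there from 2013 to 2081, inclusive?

17

Multiples of 4 in [2013,2081]: 17.
Of those, multiples of 100: 0 (not leap unless ÷400).
Multiples of 400: 0.
Leap years = 17 − 0 + 0 = 17.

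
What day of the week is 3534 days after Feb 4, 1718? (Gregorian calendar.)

Thursday

Feb 4, 1718 is a Friday.
3534 mod 7 = 6, so 3534 days after a Friday is Friday + 6 = Thursday.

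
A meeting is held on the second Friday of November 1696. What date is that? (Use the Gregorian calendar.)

November 1, 1696 is a Thursday.
The first Friday is therefore November 2 (1 days later).
The second Friday is 2 + 1×7 = November 9.

November 9, 1696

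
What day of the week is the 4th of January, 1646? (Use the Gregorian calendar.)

Doomsday rule: the anchor day for the 1600s is Tuesday. For year 46: 46÷12 = 3 r 10, and 10÷4 = 2, so 3+10+2 = 15.
Tuesday + 15 ≡ Wednesday — that's 1646's doomsday.
In January the doomsday date is Jan 3 (1646 is not a leap year).
Jan 4 is 1 day after Jan 3; 1 mod 7 = 1, so Wednesday + 1 = Thursday.

Thursday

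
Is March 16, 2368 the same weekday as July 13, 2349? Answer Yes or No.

No

From Jul 13, 2349 to Mar 16, 2368 is 6821 days.
6821 mod 7 = 3, so they are different weekdays.
(Jul 13, 2349 is a Wednesday; Mar 16, 2368 is a Saturday.)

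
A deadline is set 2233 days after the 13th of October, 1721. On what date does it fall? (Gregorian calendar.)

+365 (one year) → Oct 13, 1722 (1868 left).
+365 (one year) → Oct 13, 1723 (1503 left).
+366 (one year; includes Feb 29, 1724) → Oct 13, 1724 (1137 left).
+365 (one year) → Oct 13, 1725 (772 left).
+365 (one year) → Oct 13, 1726 (407 left).
+365 (one year) → Oct 13, 1727 (42 left).
Oct has 31 days: +19 → Nov 1, 1727 (23 left).
+23 → Nov 24, 1727.

November 24, 1727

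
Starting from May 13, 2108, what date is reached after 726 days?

May 9, 2110

+365 (one year) → May 13, 2109 (361 left).
May has 31 days: +19 → Jun 1, 2109 (342 left).
Jun has 30 days: +30 → Jul 1, 2109 (312 left).
Jul has 31 days: +31 → Aug 1, 2109 (281 left).
Aug has 31 days: +31 → Sep 1, 2109 (250 left).
Sep has 30 days: +30 → Oct 1, 2109 (220 left).
Oct has 31 days: +31 → Nov 1, 2109 (189 left).
Nov has 30 days: +30 → Dec 1, 2109 (159 left).
Dec has 31 days: +31 → Jan 1, 2110 (128 left).
Jan has 31 days: +31 → Feb 1, 2110 (97 left).
Feb has 28 days: +28 → Mar 1, 2110 (69 left).
Mar has 31 days: +31 → Apr 1, 2110 (38 left).
Apr has 30 days: +30 → May 1, 2110 (8 left).
+8 → May 9, 2110.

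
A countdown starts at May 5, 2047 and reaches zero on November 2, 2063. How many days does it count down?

May 5, 2047 → May 5, 2048: 366 days (Feb 29, 2048 is in that span).
May 5, 2048 → May 5, 2049: 365 days.
May 5, 2049 → May 5, 2050: 365 days.
May 5, 2050 → May 5, 2051: 365 days.
May 5, 2051 → May 5, 2052: 366 days (Feb 29, 2052 is in that span).
May 5, 2052 → May 5, 2053: 365 days.
May 5, 2053 → May 5, 2054: 365 days.
May 5, 2054 → May 5, 2055: 365 days.
May 5, 2055 → May 5, 2056: 366 days (Feb 29, 2056 is in that span).
May 5, 2056 → May 5, 2057: 365 days.
May 5, 2057 → May 5, 2058: 365 days.
May 5, 2058 → May 5, 2059: 365 days.
May 5, 2059 → May 5, 2060: 366 days (Feb 29, 2060 is in that span).
May 5, 2060 → May 5, 2061: 365 days.
May 5, 2061 → May 5, 2062: 365 days.
May 5, 2062 → May 5, 2063: 365 days.
May 5, 2063 → Jun 5, 2063: 31 days (May has 31).
Jun 5, 2063 → Jul 5, 2063: 30 days (June has 30).
Jul 5, 2063 → Aug 5, 2063: 31 days (July has 31).
Aug 5, 2063 → Sep 5, 2063: 31 days (August has 31).
Sep 5, 2063 → Oct 5, 2063: 30 days (September has 30).
Oct 5, 2063 → Nov 2, 2063: 28 days.
Total: 6025 days.

6025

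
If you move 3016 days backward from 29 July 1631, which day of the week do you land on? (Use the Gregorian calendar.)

Wednesday

First find the weekday of Jul 29, 1631. Doomsday rule: the anchor day for the 1600s is Tuesday. For year 31: 31÷12 = 2 r 7, and 7÷4 = 1, so 2+7+1 = 10.
Tuesday + 10 ≡ Friday — that's 1631's doomsday.
In July the doomsday date is Jul 11.
Jul 29 is 18 days after Jul 11; 18 mod 7 = 4, so Friday + 4 = Tuesday.
3016 mod 7 = 6, so 3016 days before a Tuesday is Tuesday − 6 = Wednesday.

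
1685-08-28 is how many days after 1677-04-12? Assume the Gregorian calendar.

3060

Apr 12, 1677 → Apr 12, 1678: 365 days.
Apr 12, 1678 → Apr 12, 1679: 365 days.
Apr 12, 1679 → Apr 12, 1680: 366 days (Feb 29, 1680 is in that span).
Apr 12, 1680 → Apr 12, 1681: 365 days.
Apr 12, 1681 → Apr 12, 1682: 365 days.
Apr 12, 1682 → Apr 12, 1683: 365 days.
Apr 12, 1683 → Apr 12, 1684: 366 days (Feb 29, 1684 is in that span).
Apr 12, 1684 → Apr 12, 1685: 365 days.
Apr 12, 1685 → May 12, 1685: 30 days (April has 30).
May 12, 1685 → Jun 12, 1685: 31 days (May has 31).
Jun 12, 1685 → Jul 12, 1685: 30 days (June has 30).
Jul 12, 1685 → Aug 12, 1685: 31 days (July has 31).
Aug 12, 1685 → Aug 28, 1685: 16 days.
Total: 3060 days.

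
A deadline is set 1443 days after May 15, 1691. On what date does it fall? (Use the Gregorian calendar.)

+366 (one year; includes Feb 29, 1692) → May 15, 1692 (1077 left).
+365 (one year) → May 15, 1693 (712 left).
+365 (one year) → May 15, 1694 (347 left).
May has 31 days: +17 → Jun 1, 1694 (330 left).
Jun has 30 days: +30 → Jul 1, 1694 (300 left).
Jul has 31 days: +31 → Aug 1, 1694 (269 left).
Aug has 31 days: +31 → Sep 1, 1694 (238 left).
Sep has 30 days: +30 → Oct 1, 1694 (208 left).
Oct has 31 days: +31 → Nov 1, 1694 (177 left).
Nov has 30 days: +30 → Dec 1, 1694 (147 left).
Dec has 31 days: +31 → Jan 1, 1695 (116 left).
Jan has 31 days: +31 → Feb 1, 1695 (85 left).
Feb has 28 days: +28 → Mar 1, 1695 (57 left).
Mar has 31 days: +31 → Apr 1, 1695 (26 left).
+26 → Apr 27, 1695.

April 27, 1695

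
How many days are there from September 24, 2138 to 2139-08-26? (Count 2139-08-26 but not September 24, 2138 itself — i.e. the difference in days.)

336

Sep 24, 2138 → Oct 24, 2138: 30 days (September has 30).
Oct 24, 2138 → Nov 24, 2138: 31 days (October has 31).
Nov 24, 2138 → Dec 24, 2138: 30 days (November has 30).
Dec 24, 2138 → Jan 24, 2139: 31 days (December has 31).
Jan 24, 2139 → Feb 24, 2139: 31 days (January has 31).
Feb 24, 2139 → Mar 24, 2139: 28 days (February has 28).
Mar 24, 2139 → Apr 24, 2139: 31 days (March has 31).
Apr 24, 2139 → May 24, 2139: 30 days (April has 30).
May 24, 2139 → Jun 24, 2139: 31 days (May has 31).
Jun 24, 2139 → Jul 24, 2139: 30 days (June has 30).
Jul 24, 2139 → Aug 24, 2139: 31 days (July has 31).
Aug 24, 2139 → Aug 26, 2139: 2 days.
Total: 336 days.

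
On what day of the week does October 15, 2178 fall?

Doomsday rule: the anchor day for the 2100s is Sunday. For year 78: 78÷12 = 6 r 6, and 6÷4 = 1, so 6+6+1 = 13.
Sunday + 13 ≡ Saturday — that's 2178's doomsday.
In October the doomsday date is Oct 10.
Oct 15 is 5 days after Oct 10; 5 mod 7 = 5, so Saturday + 5 = Thursday.

Thursday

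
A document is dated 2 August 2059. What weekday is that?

Doomsday rule: the anchor day for the 2000s is Tuesday. For year 59: 59÷12 = 4 r 11, and 11÷4 = 2, so 4+11+2 = 17.
Tuesday + 17 ≡ Friday — that's 2059's doomsday.
In August the doomsday date is Aug 8.
Aug 2 is 6 days before Aug 8; 6 mod 7 = 6, so Friday − 6 = Saturday.

Saturday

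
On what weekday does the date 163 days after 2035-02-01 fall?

First find the weekday of Feb 1, 2035. Doomsday rule: the anchor day for the 2000s is Tuesday. For year 35: 35÷12 = 2 r 11, and 11÷4 = 2, so 2+11+2 = 15.
Tuesday + 15 ≡ Wednesday — that's 2035's doomsday.
In February the doomsday date is Feb 28 (2035 is not a leap year).
Feb 1 is 27 days before Feb 28; 27 mod 7 = 6, so Wednesday − 6 = Thursday.
163 mod 7 = 2, so 163 days after a Thursday is Thursday + 2 = Saturday.

Saturday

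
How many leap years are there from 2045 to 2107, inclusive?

Multiples of 4 in [2045,2107]: 15.
Of those, multiples of 100: 1 (not leap unless ÷400).
Multiples of 400: 0.
Leap years = 15 − 1 + 0 = 14.

14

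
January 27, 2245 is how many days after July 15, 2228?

Jul 15, 2228 → Jul 15, 2229: 365 days.
Jul 15, 2229 → Jul 15, 2230: 365 days.
Jul 15, 2230 → Jul 15, 2231: 365 days.
Jul 15, 2231 → Jul 15, 2232: 366 days (Feb 29, 2232 is in that span).
Jul 15, 2232 → Jul 15, 2233: 365 days.
Jul 15, 2233 → Jul 15, 2234: 365 days.
Jul 15, 2234 → Jul 15, 2235: 365 days.
Jul 15, 2235 → Jul 15, 2236: 366 days (Feb 29, 2236 is in that span).
Jul 15, 2236 → Jul 15, 2237: 365 days.
Jul 15, 2237 → Jul 15, 2238: 365 days.
Jul 15, 2238 → Jul 15, 2239: 365 days.
Jul 15, 2239 → Jul 15, 2240: 366 days (Feb 29, 2240 is in that span).
Jul 15, 2240 → Jul 15, 2241: 365 days.
Jul 15, 2241 → Jul 15, 2242: 365 days.
Jul 15, 2242 → Jul 15, 2243: 365 days.
Jul 15, 2243 → Jul 15, 2244: 366 days (Feb 29, 2244 is in that span).
Jul 15, 2244 → Aug 15, 2244: 31 days (July has 31).
Aug 15, 2244 → Sep 15, 2244: 31 days (August has 31).
Sep 15, 2244 → Oct 15, 2244: 30 days (September has 30).
Oct 15, 2244 → Nov 15, 2244: 31 days (October has 31).
Nov 15, 2244 → Dec 15, 2244: 30 days (November has 30).
Dec 15, 2244 → Jan 15, 2245: 31 days (December has 31).
Jan 15, 2245 → Jan 27, 2245: 12 days.
Total: 6040 days.

6040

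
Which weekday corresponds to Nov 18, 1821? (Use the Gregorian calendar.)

Sunday

Doomsday rule: the anchor day for the 1800s is Friday. For year 21: 21÷12 = 1 r 9, and 9÷4 = 2, so 1+9+2 = 12.
Friday + 12 ≡ Wednesday — that's 1821's doomsday.
In November the doomsday date is Nov 7.
Nov 18 is 11 days after Nov 7; 11 mod 7 = 4, so Wednesday + 4 = Sunday.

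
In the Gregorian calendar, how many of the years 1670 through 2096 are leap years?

104

Multiples of 4 in [1670,2096]: 107.
Of those, multiples of 100: 4 (not leap unless ÷400).
Multiples of 400: 1.
Leap years = 107 − 4 + 1 = 104.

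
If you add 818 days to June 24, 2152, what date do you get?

September 20, 2154

+365 (one year) → Jun 24, 2153 (453 left).
+365 (one year) → Jun 24, 2154 (88 left).
Jun has 30 days: +7 → Jul 1, 2154 (81 left).
Jul has 31 days: +31 → Aug 1, 2154 (50 left).
Aug has 31 days: +31 → Sep 1, 2154 (19 left).
+19 → Sep 20, 2154.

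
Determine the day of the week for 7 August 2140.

Doomsday rule: the anchor day for the 2100s is Sunday. For year 40: 40÷12 = 3 r 4, and 4÷4 = 1, so 3+4+1 = 8.
Sunday + 8 ≡ Monday — that's 2140's doomsday.
In August the doomsday date is Aug 8.
Aug 7 is 1 day before Aug 8; 1 mod 7 = 1, so Monday − 1 = Sunday.

Sunday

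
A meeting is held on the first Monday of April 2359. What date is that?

April 6, 2359

April 1, 2359 is a Wednesday.
The first Monday is therefore April 6 (5 days later).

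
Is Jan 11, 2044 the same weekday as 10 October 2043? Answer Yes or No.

From Oct 10, 2043 to Jan 11, 2044 is 93 days.
93 mod 7 = 2, so they are different weekdays.
(Oct 10, 2043 is a Saturday; Jan 11, 2044 is a Monday.)

No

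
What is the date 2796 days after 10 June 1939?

February 4, 1947

+366 (one year; includes Feb 29, 1940) → Jun 10, 1940 (2430 left).
+365 (one year) → Jun 10, 1941 (2065 left).
+365 (one year) → Jun 10, 1942 (1700 left).
+365 (one year) → Jun 10, 1943 (1335 left).
+366 (one year; includes Feb 29, 1944) → Jun 10, 1944 (969 left).
+365 (one year) → Jun 10, 1945 (604 left).
+365 (one year) → Jun 10, 1946 (239 left).
Jun has 30 days: +21 → Jul 1, 1946 (218 left).
Jul has 31 days: +31 → Aug 1, 1946 (187 left).
Aug has 31 days: +31 → Sep 1, 1946 (156 left).
Sep has 30 days: +30 → Oct 1, 1946 (126 left).
Oct has 31 days: +31 → Nov 1, 1946 (95 left).
Nov has 30 days: +30 → Dec 1, 1946 (65 left).
Dec has 31 days: +31 → Jan 1, 1947 (34 left).
Jan has 31 days: +31 → Feb 1, 1947 (3 left).
+3 → Feb 4, 1947.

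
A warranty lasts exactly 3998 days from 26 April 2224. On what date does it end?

+365 (one year) → Apr 26, 2225 (3633 left).
+365 (one year) → Apr 26, 2226 (3268 left).
+365 (one year) → Apr 26, 2227 (2903 left).
+366 (one year; includes Feb 29, 2228) → Apr 26, 2228 (2537 left).
+365 (one year) → Apr 26, 2229 (2172 left).
+365 (one year) → Apr 26, 2230 (1807 left).
+365 (one year) → Apr 26, 2231 (1442 left).
+366 (one year; includes Feb 29, 2232) → Apr 26, 2232 (1076 left).
+365 (one year) → Apr 26, 2233 (711 left).
+365 (one year) → Apr 26, 2234 (346 left).
Apr has 30 days: +5 → May 1, 2234 (341 left).
May has 31 days: +31 → Jun 1, 2234 (310 left).
Jun has 30 days: +30 → Jul 1, 2234 (280 left).
Jul has 31 days: +31 → Aug 1, 2234 (249 left).
Aug has 31 days: +31 → Sep 1, 2234 (218 left).
Sep has 30 days: +30 → Oct 1, 2234 (188 left).
Oct has 31 days: +31 → Nov 1, 2234 (157 left).
Nov has 30 days: +30 → Dec 1, 2234 (127 left).
Dec has 31 days: +31 → Jan 1, 2235 (96 left).
Jan has 31 days: +31 → Feb 1, 2235 (65 left).
Feb has 28 days: +28 → Mar 1, 2235 (37 left).
Mar has 31 days: +31 → Apr 1, 2235 (6 left).
+6 → Apr 7, 2235.

April 7, 2235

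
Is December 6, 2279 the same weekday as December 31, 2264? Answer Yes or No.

From Dec 31, 2264 to Dec 6, 2279 is 5453 days.
5453 mod 7 = 0, so they are the same weekday.
(Dec 31, 2264 is a Saturday; Dec 6, 2279 is a Saturday.)

Yes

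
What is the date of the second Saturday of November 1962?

November 1, 1962 is a Thursday.
The first Saturday is therefore November 3 (2 days later).
The second Saturday is 3 + 1×7 = November 10.

November 10, 1962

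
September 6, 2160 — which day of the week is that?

Saturday

Doomsday rule: the anchor day for the 2100s is Sunday. For year 60: 60÷12 = 5 r 0, and 0÷4 = 0, so 5+0+0 = 5.
Sunday + 5 ≡ Friday — that's 2160's doomsday.
In September the doomsday date is Sep 5.
Sep 6 is 1 day after Sep 5; 1 mod 7 = 1, so Friday + 1 = Saturday.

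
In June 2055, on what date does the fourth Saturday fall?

June 26, 2055

June 1, 2055 is a Tuesday.
The first Saturday is therefore June 5 (4 days later).
The fourth Saturday is 5 + 3×7 = June 26.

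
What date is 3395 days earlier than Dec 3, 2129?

August 17, 2120

−365 (one year) → Dec 3, 2128 (3030 left).
−366 (one year; includes Feb 29, 2128) → Dec 3, 2127 (2664 left).
−365 (one year) → Dec 3, 2126 (2299 left).
−365 (one year) → Dec 3, 2125 (1934 left).
−365 (one year) → Dec 3, 2124 (1569 left).
−366 (one year; includes Feb 29, 2124) → Dec 3, 2123 (1203 left).
−365 (one year) → Dec 3, 2122 (838 left).
−365 (one year) → Dec 3, 2121 (473 left).
−365 (one year) → Dec 3, 2120 (108 left).
−3 → Nov 30, 2120 (end of Nov, 30 days; 105 left).
−30 → Oct 31, 2120 (end of Oct, 31 days; 75 left).
−31 → Sep 30, 2120 (end of Sep, 30 days; 44 left).
−30 → Aug 31, 2120 (end of Aug, 31 days; 14 left).
−14 → Aug 17, 2120.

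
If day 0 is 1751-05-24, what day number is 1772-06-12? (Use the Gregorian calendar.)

May 24, 1751 → May 24, 1752: 366 days (Feb 29, 1752 is in that span).
May 24, 1752 → May 24, 1753: 365 days.
May 24, 1753 → May 24, 1754: 365 days.
May 24, 1754 → May 24, 1755: 365 days.
May 24, 1755 → May 24, 1756: 366 days (Feb 29, 1756 is in that span).
May 24, 1756 → May 24, 1757: 365 days.
May 24, 1757 → May 24, 1758: 365 days.
May 24, 1758 → May 24, 1759: 365 days.
May 24, 1759 → May 24, 1760: 366 days (Feb 29, 1760 is in that span).
May 24, 1760 → May 24, 1761: 365 days.
May 24, 1761 → May 24, 1762: 365 days.
May 24, 1762 → May 24, 1763: 365 days.
May 24, 1763 → May 24, 1764: 366 days (Feb 29, 1764 is in that span).
May 24, 1764 → May 24, 1765: 365 days.
May 24, 1765 → May 24, 1766: 365 days.
May 24, 1766 → May 24, 1767: 365 days.
May 24, 1767 → May 24, 1768: 366 days (Feb 29, 1768 is in that span).
May 24, 1768 → May 24, 1769: 365 days.
May 24, 1769 → May 24, 1770: 365 days.
May 24, 1770 → May 24, 1771: 365 days.
May 24, 1771 → Jun 24, 1771: 31 days (May has 31).
Jun 24, 1771 → Jul 24, 1771: 30 days (June has 30).
Jul 24, 1771 → Aug 24, 1771: 31 days (July has 31).
Aug 24, 1771 → Sep 24, 1771: 31 days (August has 31).
Sep 24, 1771 → Oct 24, 1771: 30 days (September has 30).
Oct 24, 1771 → Nov 24, 1771: 31 days (October has 31).
Nov 24, 1771 → Dec 24, 1771: 30 days (November has 30).
Dec 24, 1771 → Jan 24, 1772: 31 days (December has 31).
Jan 24, 1772 → Feb 24, 1772: 31 days (January has 31).
Feb 24, 1772 → Mar 24, 1772: 29 days (February has 29).
Mar 24, 1772 → Apr 24, 1772: 31 days (March has 31).
Apr 24, 1772 → May 24, 1772: 30 days (April has 30).
May 24, 1772 → Jun 12, 1772: 19 days.
Total: 7690 days.

7690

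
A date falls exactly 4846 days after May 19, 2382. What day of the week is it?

First find the weekday of May 19, 2382. Doomsday rule: the anchor day for the 2300s is Wednesday. For year 82: 82÷12 = 6 r 10, and 10÷4 = 2, so 6+10+2 = 18.
Wednesday + 18 ≡ Sunday — that's 2382's doomsday.
In May the doomsday date is May 9.
May 19 is 10 days after May 9; 10 mod 7 = 3, so Sunday + 3 = Wednesday.
4846 mod 7 = 2, so 4846 days after a Wednesday is Wednesday + 2 = Friday.

Friday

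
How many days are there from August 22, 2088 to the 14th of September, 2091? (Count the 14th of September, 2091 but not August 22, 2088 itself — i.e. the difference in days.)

Aug 22, 2088 → Aug 22, 2089: 365 days.
Aug 22, 2089 → Aug 22, 2090: 365 days.
Aug 22, 2090 → Sep 22, 2090: 31 days (August has 31).
Sep 22, 2090 → Oct 22, 2090: 30 days (September has 30).
Oct 22, 2090 → Nov 22, 2090: 31 days (October has 31).
Nov 22, 2090 → Dec 22, 2090: 30 days (November has 30).
Dec 22, 2090 → Jan 22, 2091: 31 days (December has 31).
Jan 22, 2091 → Feb 22, 2091: 31 days (January has 31).
Feb 22, 2091 → Mar 22, 2091: 28 days (February has 28).
Mar 22, 2091 → Apr 22, 2091: 31 days (March has 31).
Apr 22, 2091 → May 22, 2091: 30 days (April has 30).
May 22, 2091 → Jun 22, 2091: 31 days (May has 31).
Jun 22, 2091 → Jul 22, 2091: 30 days (June has 30).
Jul 22, 2091 → Aug 22, 2091: 31 days (July has 31).
Aug 22, 2091 → Sep 14, 2091: 23 days.
Total: 1118 days.

1118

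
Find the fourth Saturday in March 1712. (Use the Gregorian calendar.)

March 26, 1712

March 1, 1712 is a Tuesday.
The first Saturday is therefore March 5 (4 days later).
The fourth Saturday is 5 + 3×7 = March 26.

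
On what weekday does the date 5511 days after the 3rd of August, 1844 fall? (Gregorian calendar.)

First find the weekday of Aug 3, 1844. Doomsday rule: the anchor day for the 1800s is Friday. For year 44: 44÷12 = 3 r 8, and 8÷4 = 2, so 3+8+2 = 13.
Friday + 13 ≡ Thursday — that's 1844's doomsday.
In August the doomsday date is Aug 8.
Aug 3 is 5 days before Aug 8; 5 mod 7 = 5, so Thursday − 5 = Saturday.
5511 mod 7 = 2, so 5511 days after a Saturday is Saturday + 2 = Monday.

Monday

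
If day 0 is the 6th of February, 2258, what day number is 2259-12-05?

Feb 6, 2258 → Feb 6, 2259: 365 days.
Feb 6, 2259 → Mar 6, 2259: 28 days (February has 28).
Mar 6, 2259 → Apr 6, 2259: 31 days (March has 31).
Apr 6, 2259 → May 6, 2259: 30 days (April has 30).
May 6, 2259 → Jun 6, 2259: 31 days (May has 31).
Jun 6, 2259 → Jul 6, 2259: 30 days (June has 30).
Jul 6, 2259 → Aug 6, 2259: 31 days (July has 31).
Aug 6, 2259 → Sep 6, 2259: 31 days (August has 31).
Sep 6, 2259 → Oct 6, 2259: 30 days (September has 30).
Oct 6, 2259 → Nov 6, 2259: 31 days (October has 31).
Nov 6, 2259 → Dec 5, 2259: 29 days.
Total: 667 days.

667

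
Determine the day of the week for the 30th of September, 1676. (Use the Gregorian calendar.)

Wednesday

Doomsday rule: the anchor day for the 1600s is Tuesday. For year 76: 76÷12 = 6 r 4, and 4÷4 = 1, so 6+4+1 = 11.
Tuesday + 11 ≡ Saturday — that's 1676's doomsday.
In September the doomsday date is Sep 5.
Sep 30 is 25 days after Sep 5; 25 mod 7 = 4, so Saturday + 4 = Wednesday.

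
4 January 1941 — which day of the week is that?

Doomsday rule: the anchor day for the 1900s is Wednesday. For year 41: 41÷12 = 3 r 5, and 5÷4 = 1, so 3+5+1 = 9.
Wednesday + 9 ≡ Friday — that's 1941's doomsday.
In January the doomsday date is Jan 3 (1941 is not a leap year).
Jan 4 is 1 day after Jan 3; 1 mod 7 = 1, so Friday + 1 = Saturday.

Saturday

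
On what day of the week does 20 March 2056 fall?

Doomsday rule: the anchor day for the 2000s is Tuesday. For year 56: 56÷12 = 4 r 8, and 8÷4 = 2, so 4+8+2 = 14.
Tuesday + 14 ≡ Tuesday — that's 2056's doomsday.
In March the doomsday date is Mar 14.
Mar 20 is 6 days after Mar 14; 6 mod 7 = 6, so Tuesday + 6 = Monday.

Monday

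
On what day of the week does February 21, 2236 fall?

Sunday

Doomsday rule: the anchor day for the 2200s is Friday. For year 36: 36÷12 = 3 r 0, and 0÷4 = 0, so 3+0+0 = 3.
Friday + 3 ≡ Monday — that's 2236's doomsday.
In February the doomsday date is Feb 29 (2236 is a leap year (divisible by 4)).
Feb 21 is 8 days before Feb 29; 8 mod 7 = 1, so Monday − 1 = Sunday.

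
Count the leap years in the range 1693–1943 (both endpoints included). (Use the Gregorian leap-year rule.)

59

Multiples of 4 in [1693,1943]: 62.
Of those, multiples of 100: 3 (not leap unless ÷400).
Multiples of 400: 0.
Leap years = 62 − 3 + 0 = 59.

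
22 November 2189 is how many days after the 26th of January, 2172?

Jan 26, 2172 → Jan 26, 2173: 366 days (Feb 29, 2172 is in that span).
Jan 26, 2173 → Jan 26, 2174: 365 days.
Jan 26, 2174 → Jan 26, 2175: 365 days.
Jan 26, 2175 → Jan 26, 2176: 365 days.
Jan 26, 2176 → Jan 26, 2177: 366 days (Feb 29, 2176 is in that span).
Jan 26, 2177 → Jan 26, 2178: 365 days.
Jan 26, 2178 → Jan 26, 2179: 365 days.
Jan 26, 2179 → Jan 26, 2180: 365 days.
Jan 26, 2180 → Jan 26, 2181: 366 days (Feb 29, 2180 is in that span).
Jan 26, 2181 → Jan 26, 2182: 365 days.
Jan 26, 2182 → Jan 26, 2183: 365 days.
Jan 26, 2183 → Jan 26, 2184: 365 days.
Jan 26, 2184 → Jan 26, 2185: 366 days (Feb 29, 2184 is in that span).
Jan 26, 2185 → Jan 26, 2186: 365 days.
Jan 26, 2186 → Jan 26, 2187: 365 days.
Jan 26, 2187 → Jan 26, 2188: 365 days.
Jan 26, 2188 → Jan 26, 2189: 366 days (Feb 29, 2188 is in that span).
Jan 26, 2189 → Feb 26, 2189: 31 days (January has 31).
Feb 26, 2189 → Mar 26, 2189: 28 days (February has 28).
Mar 26, 2189 → Apr 26, 2189: 31 days (March has 31).
Apr 26, 2189 → May 26, 2189: 30 days (April has 30).
May 26, 2189 → Jun 26, 2189: 31 days (May has 31).
Jun 26, 2189 → Jul 26, 2189: 30 days (June has 30).
Jul 26, 2189 → Aug 26, 2189: 31 days (July has 31).
Aug 26, 2189 → Sep 26, 2189: 31 days (August has 31).
Sep 26, 2189 → Oct 26, 2189: 30 days (September has 30).
Oct 26, 2189 → Nov 22, 2189: 27 days.
Total: 6510 days.

6510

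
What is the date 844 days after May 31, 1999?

+366 (one year; includes Feb 29, 2000) → May 31, 2000 (478 left).
+365 (one year) → May 31, 2001 (113 left).
May has 31 days: +1 → Jun 1, 2001 (112 left).
Jun has 30 days: +30 → Jul 1, 2001 (82 left).
Jul has 31 days: +31 → Aug 1, 2001 (51 left).
Aug has 31 days: +31 → Sep 1, 2001 (20 left).
+20 → Sep 21, 2001.

September 21, 2001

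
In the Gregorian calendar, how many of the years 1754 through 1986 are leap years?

56

Multiples of 4 in [1754,1986]: 58.
Of those, multiples of 100: 2 (not leap unless ÷400).
Multiples of 400: 0.
Leap years = 58 − 2 + 0 = 56.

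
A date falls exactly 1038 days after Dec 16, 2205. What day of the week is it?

Wednesday

Dec 16, 2205 is a Monday.
1038 mod 7 = 2, so 1038 days after a Monday is Monday + 2 = Wednesday.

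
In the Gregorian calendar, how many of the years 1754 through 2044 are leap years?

Multiples of 4 in [1754,2044]: 73.
Of those, multiples of 100: 3 (not leap unless ÷400).
Multiples of 400: 1.
Leap years = 73 − 3 + 1 = 71.

71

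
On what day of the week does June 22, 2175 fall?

Thursday

Doomsday rule: the anchor day for the 2100s is Sunday. For year 75: 75÷12 = 6 r 3, and 3÷4 = 0, so 6+3+0 = 9.
Sunday + 9 ≡ Tuesday — that's 2175's doomsday.
In June the doomsday date is Jun 6.
Jun 22 is 16 days after Jun 6; 16 mod 7 = 2, so Tuesday + 2 = Thursday.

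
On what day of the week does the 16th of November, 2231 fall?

Doomsday rule: the anchor day for the 2200s is Friday. For year 31: 31÷12 = 2 r 7, and 7÷4 = 1, so 2+7+1 = 10.
Friday + 10 ≡ Monday — that's 2231's doomsday.
In November the doomsday date is Nov 7.
Nov 16 is 9 days after Nov 7; 9 mod 7 = 2, so Monday + 2 = Wednesday.

Wednesday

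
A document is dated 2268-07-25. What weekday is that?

Doomsday rule: the anchor day for the 2200s is Friday. For year 68: 68÷12 = 5 r 8, and 8÷4 = 2, so 5+8+2 = 15.
Friday + 15 ≡ Saturday — that's 2268's doomsday.
In July the doomsday date is Jul 11.
Jul 25 is 14 days after Jul 11; 14 mod 7 = 0, so Saturday + 0 = Saturday.

Saturday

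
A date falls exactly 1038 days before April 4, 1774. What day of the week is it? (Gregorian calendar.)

Saturday

Apr 4, 1774 is a Monday.
1038 mod 7 = 2, so 1038 days before a Monday is Monday − 2 = Saturday.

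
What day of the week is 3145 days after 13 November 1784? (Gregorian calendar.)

Monday

Nov 13, 1784 is a Saturday.
3145 mod 7 = 2, so 3145 days after a Saturday is Saturday + 2 = Monday.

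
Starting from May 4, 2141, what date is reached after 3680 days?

+365 (one year) → May 4, 2142 (3315 left).
+365 (one year) → May 4, 2143 (2950 left).
+366 (one year; includes Feb 29, 2144) → May 4, 2144 (2584 left).
+365 (one year) → May 4, 2145 (2219 left).
+365 (one year) → May 4, 2146 (1854 left).
+365 (one year) → May 4, 2147 (1489 left).
+366 (one year; includes Feb 29, 2148) → May 4, 2148 (1123 left).
+365 (one year) → May 4, 2149 (758 left).
+365 (one year) → May 4, 2150 (393 left).
May has 31 days: +28 → Jun 1, 2150 (365 left).
Jun has 30 days: +30 → Jul 1, 2150 (335 left).
Jul has 31 days: +31 → Aug 1, 2150 (304 left).
Aug has 31 days: +31 → Sep 1, 2150 (273 left).
Sep has 30 days: +30 → Oct 1, 2150 (243 left).
Oct has 31 days: +31 → Nov 1, 2150 (212 left).
Nov has 30 days: +30 → Dec 1, 2150 (182 left).
Dec has 31 days: +31 → Jan 1, 2151 (151 left).
Jan has 31 days: +31 → Feb 1, 2151 (120 left).
Feb has 28 days: +28 → Mar 1, 2151 (92 left).
Mar has 31 days: +31 → Apr 1, 2151 (61 left).
Apr has 30 days: +30 → May 1, 2151 (31 left).
May has 31 days: +31 → Jun 1, 2151 (0 left).

June 1, 2151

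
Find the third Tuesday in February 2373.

February 1, 2373 is a Thursday.
The first Tuesday is therefore February 6 (5 days later).
The third Tuesday is 6 + 2×7 = February 20.

February 20, 2373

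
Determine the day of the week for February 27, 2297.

Doomsday rule: the anchor day for the 2200s is Friday. For year 97: 97÷12 = 8 r 1, and 1÷4 = 0, so 8+1+0 = 9.
Friday + 9 ≡ Sunday — that's 2297's doomsday.
In February the doomsday date is Feb 28 (2297 is not a leap year).
Feb 27 is 1 day before Feb 28; 1 mod 7 = 1, so Sunday − 1 = Saturday.

Saturday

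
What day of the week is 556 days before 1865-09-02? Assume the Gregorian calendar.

First find the weekday of Sep 2, 1865. Doomsday rule: the anchor day for the 1800s is Friday. For year 65: 65÷12 = 5 r 5, and 5÷4 = 1, so 5+5+1 = 11.
Friday + 11 ≡ Tuesday — that's 1865's doomsday.
In September the doomsday date is Sep 5.
Sep 2 is 3 days before Sep 5; 3 mod 7 = 3, so Tuesday − 3 = Saturday.
556 mod 7 = 3, so 556 days before a Saturday is Saturday − 3 = Wednesday.

Wednesday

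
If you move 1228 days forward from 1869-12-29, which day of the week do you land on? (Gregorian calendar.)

Dec 29, 1869 is a Wednesday.
1228 mod 7 = 3, so 1228 days after a Wednesday is Wednesday + 3 = Saturday.

Saturday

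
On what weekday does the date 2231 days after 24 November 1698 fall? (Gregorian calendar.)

First find the weekday of Nov 24, 1698. Doomsday rule: the anchor day for the 1600s is Tuesday. For year 98: 98÷12 = 8 r 2, and 2÷4 = 0, so 8+2+0 = 10.
Tuesday + 10 ≡ Friday — that's 1698's doomsday.
In November the doomsday date is Nov 7.
Nov 24 is 17 days after Nov 7; 17 mod 7 = 3, so Friday + 3 = Monday.
2231 mod 7 = 5, so 2231 days after a Monday is Monday + 5 = Saturday.

Saturday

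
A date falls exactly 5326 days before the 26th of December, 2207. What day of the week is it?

Sunday

First find the weekday of Dec 26, 2207. Doomsday rule: the anchor day for the 2200s is Friday. For year 07: 7÷12 = 0 r 7, and 7÷4 = 1, so 0+7+1 = 8.
Friday + 8 ≡ Saturday — that's 2207's doomsday.
In December the doomsday date is Dec 12.
Dec 26 is 14 days after Dec 12; 14 mod 7 = 0, so Saturday + 0 = Saturday.
5326 mod 7 = 6, so 5326 days before a Saturday is Saturday − 6 = Sunday.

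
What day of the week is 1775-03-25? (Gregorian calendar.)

Saturday

Doomsday rule: the anchor day for the 1700s is Sunday. For year 75: 75÷12 = 6 r 3, and 3÷4 = 0, so 6+3+0 = 9.
Sunday + 9 ≡ Tuesday — that's 1775's doomsday.
In March the doomsday date is Mar 14.
Mar 25 is 11 days after Mar 14; 11 mod 7 = 4, so Tuesday + 4 = Saturday.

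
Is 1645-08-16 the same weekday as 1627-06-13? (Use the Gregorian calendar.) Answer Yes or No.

No

From Jun 13, 1627 to Aug 16, 1645 is 6639 days.
6639 mod 7 = 3, so they are different weekdays.
(Jun 13, 1627 is a Sunday; Aug 16, 1645 is a Wednesday.)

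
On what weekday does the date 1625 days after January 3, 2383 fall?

Tuesday

First find the weekday of Jan 3, 2383. Doomsday rule: the anchor day for the 2300s is Wednesday. For year 83: 83÷12 = 6 r 11, and 11÷4 = 2, so 6+11+2 = 19.
Wednesday + 19 ≡ Monday — that's 2383's doomsday.
In January the doomsday date is Jan 3 (2383 is not a leap year).
Jan 3 is the doomsday itself: Monday.
1625 mod 7 = 1, so 1625 days after a Monday is Monday + 1 = Tuesday.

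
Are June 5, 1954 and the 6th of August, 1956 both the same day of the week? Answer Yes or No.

No

From Jun 5, 1954 to Aug 6, 1956 is 793 days.
793 mod 7 = 2, so they are different weekdays.
(Jun 5, 1954 is a Saturday; Aug 6, 1956 is a Monday.)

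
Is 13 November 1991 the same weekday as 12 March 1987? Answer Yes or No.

No

From Mar 12, 1987 to Nov 13, 1991 is 1707 days.
1707 mod 7 = 6, so they are different weekdays.
(Mar 12, 1987 is a Thursday; Nov 13, 1991 is a Wednesday.)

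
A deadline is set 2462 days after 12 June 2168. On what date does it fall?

+365 (one year) → Jun 12, 2169 (2097 left).
+365 (one year) → Jun 12, 2170 (1732 left).
+365 (one year) → Jun 12, 2171 (1367 left).
+366 (one year; includes Feb 29, 2172) → Jun 12, 2172 (1001 left).
+365 (one year) → Jun 12, 2173 (636 left).
+365 (one year) → Jun 12, 2174 (271 left).
Jun has 30 days: +19 → Jul 1, 2174 (252 left).
Jul has 31 days: +31 → Aug 1, 2174 (221 left).
Aug has 31 days: +31 → Sep 1, 2174 (190 left).
Sep has 30 days: +30 → Oct 1, 2174 (160 left).
Oct has 31 days: +31 → Nov 1, 2174 (129 left).
Nov has 30 days: +30 → Dec 1, 2174 (99 left).
Dec has 31 days: +31 → Jan 1, 2175 (68 left).
Jan has 31 days: +31 → Feb 1, 2175 (37 left).
Feb has 28 days: +28 → Mar 1, 2175 (9 left).
+9 → Mar 10, 2175.

March 10, 2175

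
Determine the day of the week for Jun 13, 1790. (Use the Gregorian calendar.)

Doomsday rule: the anchor day for the 1700s is Sunday. For year 90: 90÷12 = 7 r 6, and 6÷4 = 1, so 7+6+1 = 14.
Sunday + 14 ≡ Sunday — that's 1790's doomsday.
In June the doomsday date is Jun 6.
Jun 13 is 7 days after Jun 6; 7 mod 7 = 0, so Sunday + 0 = Sunday.

Sunday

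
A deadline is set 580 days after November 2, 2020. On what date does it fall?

June 5, 2022

+365 (one year) → Nov 2, 2021 (215 left).
Nov has 30 days: +29 → Dec 1, 2021 (186 left).
Dec has 31 days: +31 → Jan 1, 2022 (155 left).
Jan has 31 days: +31 → Feb 1, 2022 (124 left).
Feb has 28 days: +28 → Mar 1, 2022 (96 left).
Mar has 31 days: +31 → Apr 1, 2022 (65 left).
Apr has 30 days: +30 → May 1, 2022 (35 left).
May has 31 days: +31 → Jun 1, 2022 (4 left).
+4 → Jun 5, 2022.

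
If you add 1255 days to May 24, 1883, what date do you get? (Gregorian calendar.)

+366 (one year; includes Feb 29, 1884) → May 24, 1884 (889 left).
+365 (one year) → May 24, 1885 (524 left).
+365 (one year) → May 24, 1886 (159 left).
May has 31 days: +8 → Jun 1, 1886 (151 left).
Jun has 30 days: +30 → Jul 1, 1886 (121 left).
Jul has 31 days: +31 → Aug 1, 1886 (90 left).
Aug has 31 days: +31 → Sep 1, 1886 (59 left).
Sep has 30 days: +30 → Oct 1, 1886 (29 left).
+29 → Oct 30, 1886.

October 30, 1886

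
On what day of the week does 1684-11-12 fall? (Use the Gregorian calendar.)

Doomsday rule: the anchor day for the 1600s is Tuesday. For year 84: 84÷12 = 7 r 0, and 0÷4 = 0, so 7+0+0 = 7.
Tuesday + 7 ≡ Tuesday — that's 1684's doomsday.
In November the doomsday date is Nov 7.
Nov 12 is 5 days after Nov 7; 5 mod 7 = 5, so Tuesday + 5 = Sunday.

Sunday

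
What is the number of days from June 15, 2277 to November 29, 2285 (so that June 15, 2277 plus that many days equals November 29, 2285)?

3089

Jun 15, 2277 → Jun 15, 2278: 365 days.
Jun 15, 2278 → Jun 15, 2279: 365 days.
Jun 15, 2279 → Jun 15, 2280: 366 days (Feb 29, 2280 is in that span).
Jun 15, 2280 → Jun 15, 2281: 365 days.
Jun 15, 2281 → Jun 15, 2282: 365 days.
Jun 15, 2282 → Jun 15, 2283: 365 days.
Jun 15, 2283 → Jun 15, 2284: 366 days (Feb 29, 2284 is in that span).
Jun 15, 2284 → Jun 15, 2285: 365 days.
Jun 15, 2285 → Jul 15, 2285: 30 days (June has 30).
Jul 15, 2285 → Aug 15, 2285: 31 days (July has 31).
Aug 15, 2285 → Sep 15, 2285: 31 days (August has 31).
Sep 15, 2285 → Oct 15, 2285: 30 days (September has 30).
Oct 15, 2285 → Nov 15, 2285: 31 days (October has 31).
Nov 15, 2285 → Nov 29, 2285: 14 days.
Total: 3089 days.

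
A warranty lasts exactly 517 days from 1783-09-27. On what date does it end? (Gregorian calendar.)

February 25, 1785

+366 (one year; includes Feb 29, 1784) → Sep 27, 1784 (151 left).
Sep has 30 days: +4 → Oct 1, 1784 (147 left).
Oct has 31 days: +31 → Nov 1, 1784 (116 left).
Nov has 30 days: +30 → Dec 1, 1784 (86 left).
Dec has 31 days: +31 → Jan 1, 1785 (55 left).
Jan has 31 days: +31 → Feb 1, 1785 (24 left).
+24 → Feb 25, 1785.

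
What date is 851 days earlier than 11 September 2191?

−365 (one year) → Sep 11, 2190 (486 left).
−365 (one year) → Sep 11, 2189 (121 left).
−11 → Aug 31, 2189 (end of Aug, 31 days; 110 left).
−31 → Jul 31, 2189 (end of Jul, 31 days; 79 left).
−31 → Jun 30, 2189 (end of Jun, 30 days; 48 left).
−30 → May 31, 2189 (end of May, 31 days; 18 left).
−18 → May 13, 2189.

May 13, 2189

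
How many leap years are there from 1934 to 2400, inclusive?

Multiples of 4 in [1934,2400]: 117.
Of those, multiples of 100: 5 (not leap unless ÷400).
Multiples of 400: 2.
Leap years = 117 − 5 + 2 = 114.

114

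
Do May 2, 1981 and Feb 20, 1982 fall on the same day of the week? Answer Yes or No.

Yes

From May 2, 1981 to Feb 20, 1982 is 294 days.
294 mod 7 = 0, so they are the same weekday.
(May 2, 1981 is a Saturday; Feb 20, 1982 is a Saturday.)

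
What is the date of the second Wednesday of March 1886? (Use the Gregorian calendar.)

March 1, 1886 is a Monday.
The first Wednesday is therefore March 3 (2 days later).
The second Wednesday is 3 + 1×7 = March 10.

March 10, 1886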